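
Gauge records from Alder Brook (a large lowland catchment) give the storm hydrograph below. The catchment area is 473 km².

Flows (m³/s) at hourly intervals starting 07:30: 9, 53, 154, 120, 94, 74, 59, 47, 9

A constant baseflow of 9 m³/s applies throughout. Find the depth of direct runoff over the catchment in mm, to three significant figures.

Direct runoff: 0.0, 44.0, 145.0, 111.0, 85.0, 65.0, 50.0, 38.0, 0.0 m³/s; ΣQ_DR = 538.0 m³/s.
V = ΣQ_DR · Δt = 538.0 × 3600 s = 1.937 × 10^6 m³.
Over A = 473 km², depth = V / A = 4.09 mm.

d ≈ 4.09 mm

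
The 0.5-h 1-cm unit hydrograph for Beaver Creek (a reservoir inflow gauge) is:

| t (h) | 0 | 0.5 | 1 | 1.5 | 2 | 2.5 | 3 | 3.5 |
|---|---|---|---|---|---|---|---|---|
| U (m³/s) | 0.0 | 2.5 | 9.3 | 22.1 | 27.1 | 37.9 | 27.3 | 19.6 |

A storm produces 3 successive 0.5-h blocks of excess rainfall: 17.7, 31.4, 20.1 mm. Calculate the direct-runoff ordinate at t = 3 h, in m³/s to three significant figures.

By discrete convolution, Q_j = Σ (P_i / 10 mm) · U_{j−i}.
At t = 3 h (j=6): Q = (17.7/10)·27.3 + (31.4/10)·37.9 + (20.1/10)·27.1 = 222 m³/s.

Q ≈ 222 m³/s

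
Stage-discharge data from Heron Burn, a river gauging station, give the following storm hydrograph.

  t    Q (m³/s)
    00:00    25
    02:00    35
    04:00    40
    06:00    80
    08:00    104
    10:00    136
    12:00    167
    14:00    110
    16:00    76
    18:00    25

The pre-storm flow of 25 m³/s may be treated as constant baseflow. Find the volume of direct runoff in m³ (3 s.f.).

V ≈ 3.95 × 10^6 m³

Direct-runoff ordinates (Q − Q_b): 0.0, 10.0, 15.0, 55.0, 79.0, 111.0, 142.0, 85.0, 51.0, 0.0 m³/s.
ΣQ_DR = 548.0 m³/s.
With Δt = 2 h = 7200 s, V = ΣQ_DR · Δt = 548.0 × 7200 = 3.95 × 10^6 m³.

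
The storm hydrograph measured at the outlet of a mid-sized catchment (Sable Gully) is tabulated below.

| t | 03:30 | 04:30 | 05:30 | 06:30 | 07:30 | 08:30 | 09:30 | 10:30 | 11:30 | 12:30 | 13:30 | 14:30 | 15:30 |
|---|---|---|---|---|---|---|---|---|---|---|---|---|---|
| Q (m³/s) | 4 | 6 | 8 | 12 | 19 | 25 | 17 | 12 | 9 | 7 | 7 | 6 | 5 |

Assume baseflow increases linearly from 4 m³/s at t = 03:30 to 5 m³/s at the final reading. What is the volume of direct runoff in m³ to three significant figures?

Direct-runoff ordinates (Q − Q_b): 0.00, 1.92, 3.83, 7.75, 14.67, 20.58, 12.50, 7.42, 4.33, 2.25, 2.17, 1.08, 0.00 m³/s.
ΣQ_DR = 78.50 m³/s.
With Δt = 1 h = 3600 s, V = ΣQ_DR · Δt = 78.50 × 3600 = 2.83 × 10^5 m³.

V ≈ 2.83 × 10^5 m³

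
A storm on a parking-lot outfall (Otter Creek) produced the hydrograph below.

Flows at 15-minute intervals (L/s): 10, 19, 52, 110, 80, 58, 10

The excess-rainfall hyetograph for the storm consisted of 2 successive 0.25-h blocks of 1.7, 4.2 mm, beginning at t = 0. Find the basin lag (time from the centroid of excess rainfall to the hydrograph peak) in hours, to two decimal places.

Centroid of excess rainfall: t_c = Σ P_i·t̄_i / ΣP_i = 0.3030 h (block centres at 0.125, 0.375 h).
Hydrograph peak occurs at t = 0.75 h, so basin lag t_L = 0.75 − 0.3030 = 0.45 h.

t_L ≈ 0.45 h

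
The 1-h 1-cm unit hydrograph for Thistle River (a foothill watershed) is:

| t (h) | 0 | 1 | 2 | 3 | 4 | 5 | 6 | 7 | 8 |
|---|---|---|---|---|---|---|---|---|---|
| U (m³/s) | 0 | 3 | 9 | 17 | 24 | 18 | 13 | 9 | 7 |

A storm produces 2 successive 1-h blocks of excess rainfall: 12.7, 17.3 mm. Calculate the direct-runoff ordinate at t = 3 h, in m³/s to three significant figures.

By discrete convolution, Q_j = Σ (P_i / 10 mm) · U_{j−i}.
At t = 3 h (j=3): Q = (12.7/10)·17 + (17.3/10)·9 = 37.2 m³/s.

Q ≈ 37.2 m³/s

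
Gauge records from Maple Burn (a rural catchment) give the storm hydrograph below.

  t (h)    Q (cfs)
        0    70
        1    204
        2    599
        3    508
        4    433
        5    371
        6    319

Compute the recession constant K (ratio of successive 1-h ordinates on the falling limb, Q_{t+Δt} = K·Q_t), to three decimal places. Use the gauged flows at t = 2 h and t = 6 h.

K ≈ 0.854

Using the recession-limb readings at t = 2 h and t = 6 h: Q falls from 599 to 319 cfs over 4 intervals.
K = (Q₂/Q₁)^(1/4) = (319/599)^(1/4) = 0.854.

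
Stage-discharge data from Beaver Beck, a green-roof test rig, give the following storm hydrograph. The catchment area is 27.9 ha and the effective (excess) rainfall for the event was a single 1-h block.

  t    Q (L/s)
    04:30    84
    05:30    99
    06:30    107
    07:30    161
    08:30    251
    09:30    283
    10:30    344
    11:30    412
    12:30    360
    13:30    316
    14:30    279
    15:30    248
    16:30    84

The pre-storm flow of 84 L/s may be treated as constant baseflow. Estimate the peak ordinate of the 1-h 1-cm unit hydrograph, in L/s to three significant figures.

U_p ≈ 131 L/s

Direct runoff: 0.0, 15.0, 23.0, 77.0, 167.0, 199.0, 260.0, 328.0, 276.0, 232.0, 195.0, 164.0, 0.0 L/s; ΣQ_DR = 1936 L/s, peak = 328.0 L/s.
Runoff depth d = ΣQ_DR·Δt / A = 1936 × 3600 / (27.9 ha) = 24.98 mm.
The 1-cm UH is the DRH scaled by (10 mm)/d, so U_p = 328.0 × 10/24.98 = 131 L/s.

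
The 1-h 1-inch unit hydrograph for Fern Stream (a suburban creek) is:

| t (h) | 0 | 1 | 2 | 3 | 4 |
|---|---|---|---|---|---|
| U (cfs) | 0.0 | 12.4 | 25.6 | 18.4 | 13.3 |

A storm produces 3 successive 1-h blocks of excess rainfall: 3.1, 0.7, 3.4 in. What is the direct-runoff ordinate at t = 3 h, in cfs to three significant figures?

By discrete convolution, Q_j = Σ (P_i / 1 in) · U_{j−i}.
At t = 3 h (j=3): Q = (3.1/1)·18.4 + (0.7/1)·25.6 + (3.4/1)·12.4 = 117 cfs.

Q ≈ 117 cfs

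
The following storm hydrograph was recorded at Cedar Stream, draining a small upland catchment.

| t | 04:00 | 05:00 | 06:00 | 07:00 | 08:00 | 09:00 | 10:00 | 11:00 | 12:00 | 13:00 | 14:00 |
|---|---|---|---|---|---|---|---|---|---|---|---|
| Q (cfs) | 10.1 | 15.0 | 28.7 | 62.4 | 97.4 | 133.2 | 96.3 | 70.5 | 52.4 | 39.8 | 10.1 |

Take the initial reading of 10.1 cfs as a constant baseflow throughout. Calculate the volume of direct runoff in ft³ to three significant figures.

V ≈ 1.82 × 10^6 ft³

Direct-runoff ordinates (Q − Q_b): 0.0, 4.9, 18.6, 52.3, 87.3, 123.1, 86.2, 60.4, 42.3, 29.7, 0.0 cfs.
ΣQ_DR = 504.8 cfs.
With Δt = 1 h = 3600 s, V = ΣQ_DR · Δt = 504.8 × 3600 = 1.82 × 10^6 ft³.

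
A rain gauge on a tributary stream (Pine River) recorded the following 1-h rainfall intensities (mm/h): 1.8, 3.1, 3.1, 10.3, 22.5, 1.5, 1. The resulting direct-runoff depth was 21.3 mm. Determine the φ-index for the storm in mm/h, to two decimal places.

φ ≈ 5.75 mm/h

Only the 2 blocks with intensity above φ contribute runoff: 10.3, 22.5 mm/h.
Σ(I−φ)·Δt = d  ⇒  (10.3+22.5 − 2φ)·1 = 21.3
φ = (32.80 − 21.3/1) / 2 = 5.75 mm/h.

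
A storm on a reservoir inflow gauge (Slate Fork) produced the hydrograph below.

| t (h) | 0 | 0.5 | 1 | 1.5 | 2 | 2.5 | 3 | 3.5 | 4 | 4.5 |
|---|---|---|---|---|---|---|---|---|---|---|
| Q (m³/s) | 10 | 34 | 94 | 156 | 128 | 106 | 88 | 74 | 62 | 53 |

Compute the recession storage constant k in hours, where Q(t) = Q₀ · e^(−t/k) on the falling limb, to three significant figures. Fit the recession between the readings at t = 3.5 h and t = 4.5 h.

On the falling limb, Q drops from 74 to 53 m³/s between t = 3.5 h and t = 4.5 h (Δt = 1 h).
k = −Δt / ln(Q₂/Q₁) = −1 / ln(53/74) = 3.00 h.

k ≈ 3.00 h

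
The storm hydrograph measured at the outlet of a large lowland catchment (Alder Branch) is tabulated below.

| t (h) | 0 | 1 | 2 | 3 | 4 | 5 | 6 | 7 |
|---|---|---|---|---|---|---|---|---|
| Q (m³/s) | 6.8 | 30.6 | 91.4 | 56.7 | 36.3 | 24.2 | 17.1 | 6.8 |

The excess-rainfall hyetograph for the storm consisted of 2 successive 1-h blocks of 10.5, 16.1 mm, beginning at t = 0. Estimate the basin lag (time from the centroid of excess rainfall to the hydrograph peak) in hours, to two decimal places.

Centroid of excess rainfall: t_c = Σ P_i·t̄_i / ΣP_i = 1.1053 h (block centres at 0.5, 1.5 h).
Hydrograph peak occurs at t = 2 h, so basin lag t_L = 2 − 1.1053 = 0.89 h.

t_L ≈ 0.89 h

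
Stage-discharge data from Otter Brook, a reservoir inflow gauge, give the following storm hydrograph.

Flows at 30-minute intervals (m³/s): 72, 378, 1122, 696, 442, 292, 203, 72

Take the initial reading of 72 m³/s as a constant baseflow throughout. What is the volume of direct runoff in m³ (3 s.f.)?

Direct-runoff ordinates (Q − Q_b): 0.0, 306.0, 1050.0, 624.0, 370.0, 220.0, 131.0, 0.0 m³/s.
ΣQ_DR = 2701 m³/s.
With Δt = 0.5 h = 1800 s, V = ΣQ_DR · Δt = 2701 × 1800 = 4.86 × 10^6 m³.

V ≈ 4.86 × 10^6 m³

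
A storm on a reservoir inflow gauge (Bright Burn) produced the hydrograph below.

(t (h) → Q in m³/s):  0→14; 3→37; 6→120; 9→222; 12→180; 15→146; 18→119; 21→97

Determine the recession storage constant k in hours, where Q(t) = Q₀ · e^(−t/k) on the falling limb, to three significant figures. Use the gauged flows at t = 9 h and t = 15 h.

k ≈ 14.3 h

On the falling limb, Q drops from 222 to 146 m³/s between t = 9 h and t = 15 h (Δt = 6 h).
k = −Δt / ln(Q₂/Q₁) = −6 / ln(146/222) = 14.3 h.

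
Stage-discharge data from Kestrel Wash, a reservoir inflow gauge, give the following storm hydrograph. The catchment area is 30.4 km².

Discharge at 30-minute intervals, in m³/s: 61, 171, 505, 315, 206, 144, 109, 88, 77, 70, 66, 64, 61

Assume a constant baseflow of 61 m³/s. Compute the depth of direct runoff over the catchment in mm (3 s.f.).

d ≈ 67.7 mm

Direct runoff: 0.0, 110.0, 444.0, 254.0, 145.0, 83.0, 48.0, 27.0, 16.0, 9.0, 5.0, 3.0, 0.0 m³/s; ΣQ_DR = 1144 m³/s.
V = ΣQ_DR · Δt = 1144 × 1800 s = 2.059 × 10^6 m³.
Over A = 30.4 km², depth = V / A = 67.7 mm.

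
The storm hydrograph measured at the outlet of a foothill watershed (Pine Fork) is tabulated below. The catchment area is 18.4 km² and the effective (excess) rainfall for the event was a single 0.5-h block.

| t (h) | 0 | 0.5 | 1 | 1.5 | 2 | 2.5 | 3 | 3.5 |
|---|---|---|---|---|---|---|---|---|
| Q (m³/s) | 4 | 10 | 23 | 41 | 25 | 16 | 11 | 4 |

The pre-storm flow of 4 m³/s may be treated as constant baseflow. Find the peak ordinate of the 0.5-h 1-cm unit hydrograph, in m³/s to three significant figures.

U_p ≈ 37.1 m³/s

Direct runoff: 0.0, 6.0, 19.0, 37.0, 21.0, 12.0, 7.0, 0.0 m³/s; ΣQ_DR = 102.0 m³/s, peak = 37.0 m³/s.
Runoff depth d = ΣQ_DR·Δt / A = 102.0 × 1800 / (18.4 km²) = 9.978 mm.
The 1-cm UH is the DRH scaled by (10 mm)/d, so U_p = 37.0 × 10/9.978 = 37.1 m³/s.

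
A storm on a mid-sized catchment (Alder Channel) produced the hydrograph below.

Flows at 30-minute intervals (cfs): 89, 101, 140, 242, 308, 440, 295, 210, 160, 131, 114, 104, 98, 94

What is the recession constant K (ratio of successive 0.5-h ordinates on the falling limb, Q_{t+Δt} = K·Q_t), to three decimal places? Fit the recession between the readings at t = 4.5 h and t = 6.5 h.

Using the recession-limb readings at t = 4.5 h and t = 6.5 h: Q falls from 131 to 94 cfs over 4 intervals.
K = (Q₂/Q₁)^(1/4) = (94/131)^(1/4) = 0.920.

K ≈ 0.920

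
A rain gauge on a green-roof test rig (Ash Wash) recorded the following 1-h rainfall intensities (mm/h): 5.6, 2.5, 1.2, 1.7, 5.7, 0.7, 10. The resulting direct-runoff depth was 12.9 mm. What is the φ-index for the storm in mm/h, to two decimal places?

φ ≈ 2.80 mm/h

Only the 3 blocks with intensity above φ contribute runoff: 5.6, 5.7, 10 mm/h.
Σ(I−φ)·Δt = d  ⇒  (5.6+5.7+10 − 3φ)·1 = 12.9
φ = (21.30 − 12.9/1) / 3 = 2.80 mm/h.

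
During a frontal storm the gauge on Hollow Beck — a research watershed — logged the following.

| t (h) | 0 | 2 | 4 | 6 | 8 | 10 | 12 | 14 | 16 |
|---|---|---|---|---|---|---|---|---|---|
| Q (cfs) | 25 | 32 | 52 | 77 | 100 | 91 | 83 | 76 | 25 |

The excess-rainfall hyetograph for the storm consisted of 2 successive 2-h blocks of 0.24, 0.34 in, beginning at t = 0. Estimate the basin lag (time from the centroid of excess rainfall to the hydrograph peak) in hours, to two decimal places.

t_L ≈ 5.83 h

Centroid of excess rainfall: t_c = Σ P_i·t̄_i / ΣP_i = 2.1724 h (block centres at 1, 3 h).
Hydrograph peak occurs at t = 8 h, so basin lag t_L = 8 − 2.1724 = 5.83 h.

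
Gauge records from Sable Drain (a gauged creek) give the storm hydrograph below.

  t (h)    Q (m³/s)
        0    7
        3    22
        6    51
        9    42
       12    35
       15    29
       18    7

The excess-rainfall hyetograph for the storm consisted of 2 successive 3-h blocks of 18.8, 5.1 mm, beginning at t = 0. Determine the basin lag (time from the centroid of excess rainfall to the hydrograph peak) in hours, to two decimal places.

t_L ≈ 3.86 h

Centroid of excess rainfall: t_c = Σ P_i·t̄_i / ΣP_i = 2.1402 h (block centres at 1.5, 4.5 h).
Hydrograph peak occurs at t = 6 h, so basin lag t_L = 6 − 2.1402 = 3.86 h.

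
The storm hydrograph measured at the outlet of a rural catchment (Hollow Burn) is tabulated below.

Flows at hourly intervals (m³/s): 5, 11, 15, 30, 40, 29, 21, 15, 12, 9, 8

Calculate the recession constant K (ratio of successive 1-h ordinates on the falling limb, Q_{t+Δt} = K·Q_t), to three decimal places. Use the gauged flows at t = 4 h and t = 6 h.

K ≈ 0.725

Using the recession-limb readings at t = 4 h and t = 6 h: Q falls from 40 to 21 m³/s over 2 intervals.
K = (Q₂/Q₁)^(1/2) = (21/40)^(1/2) = 0.725.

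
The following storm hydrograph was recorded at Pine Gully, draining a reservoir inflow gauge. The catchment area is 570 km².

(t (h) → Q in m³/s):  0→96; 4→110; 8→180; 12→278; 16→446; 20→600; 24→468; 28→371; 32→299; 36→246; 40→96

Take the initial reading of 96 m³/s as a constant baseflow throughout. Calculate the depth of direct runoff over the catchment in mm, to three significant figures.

Direct runoff: 0.0, 14.0, 84.0, 182.0, 350.0, 504.0, 372.0, 275.0, 203.0, 150.0, 0.0 m³/s; ΣQ_DR = 2134 m³/s.
V = ΣQ_DR · Δt = 2134 × 14400 s = 3.073 × 10^7 m³.
Over A = 570 km², depth = V / A = 53.9 mm.

d ≈ 53.9 mm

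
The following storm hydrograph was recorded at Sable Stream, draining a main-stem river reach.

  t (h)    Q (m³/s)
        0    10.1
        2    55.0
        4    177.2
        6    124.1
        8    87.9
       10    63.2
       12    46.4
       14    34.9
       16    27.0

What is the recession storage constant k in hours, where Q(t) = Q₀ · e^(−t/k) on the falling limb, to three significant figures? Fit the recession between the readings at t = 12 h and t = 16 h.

k ≈ 7.39 h

On the falling limb, Q drops from 46.4 to 27.0 m³/s between t = 12 h and t = 16 h (Δt = 4 h).
k = −Δt / ln(Q₂/Q₁) = −4 / ln(27.0/46.4) = 7.39 h.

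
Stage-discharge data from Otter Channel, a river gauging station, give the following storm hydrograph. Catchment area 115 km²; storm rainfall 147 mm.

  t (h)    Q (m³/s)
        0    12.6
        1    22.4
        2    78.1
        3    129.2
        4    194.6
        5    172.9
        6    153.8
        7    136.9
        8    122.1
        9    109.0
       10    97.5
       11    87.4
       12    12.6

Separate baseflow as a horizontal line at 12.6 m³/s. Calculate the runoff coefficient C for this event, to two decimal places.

C ≈ 0.25

ΣQ_DR = 1165 m³/s; V = ΣQ_DR·Δt = 4.195 × 10^6 m³.
Runoff depth d = V / A = 36.48 mm.
C = d / P = 36.48 / 147 = 0.25.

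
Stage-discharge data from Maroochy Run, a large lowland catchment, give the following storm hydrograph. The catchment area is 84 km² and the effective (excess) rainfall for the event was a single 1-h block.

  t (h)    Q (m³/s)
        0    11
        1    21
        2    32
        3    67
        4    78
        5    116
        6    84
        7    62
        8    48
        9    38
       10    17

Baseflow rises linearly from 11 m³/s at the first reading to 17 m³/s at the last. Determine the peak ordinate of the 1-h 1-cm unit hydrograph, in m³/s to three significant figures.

Direct runoff: 0.00, 9.40, 19.80, 54.20, 64.60, 102.00, 69.40, 46.80, 32.20, 21.60, 0.00 m³/s; ΣQ_DR = 420.0 m³/s, peak = 102.00 m³/s.
Runoff depth d = ΣQ_DR·Δt / A = 420.0 × 3600 / (84 km²) = 18.00 mm.
The 1-cm UH is the DRH scaled by (10 mm)/d, so U_p = 102.00 × 10/18.00 = 56.7 m³/s.

U_p ≈ 56.7 m³/s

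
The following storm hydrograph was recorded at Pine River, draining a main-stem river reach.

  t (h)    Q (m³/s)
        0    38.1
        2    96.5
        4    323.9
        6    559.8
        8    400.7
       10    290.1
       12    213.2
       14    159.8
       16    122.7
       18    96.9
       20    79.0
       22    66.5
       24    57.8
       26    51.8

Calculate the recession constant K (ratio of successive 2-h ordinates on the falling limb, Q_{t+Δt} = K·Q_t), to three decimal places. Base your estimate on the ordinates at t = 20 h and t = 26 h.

Using the recession-limb readings at t = 20 h and t = 26 h: Q falls from 79.0 to 51.8 m³/s over 3 intervals.
K = (Q₂/Q₁)^(1/3) = (51.8/79.0)^(1/3) = 0.869.

K ≈ 0.869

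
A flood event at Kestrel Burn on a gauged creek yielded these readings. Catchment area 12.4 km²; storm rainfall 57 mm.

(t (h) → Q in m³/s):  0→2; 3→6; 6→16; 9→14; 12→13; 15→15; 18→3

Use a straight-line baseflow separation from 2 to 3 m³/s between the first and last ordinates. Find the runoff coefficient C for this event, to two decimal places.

ΣQ_DR = 51.50 m³/s; V = ΣQ_DR·Δt = 5.562 × 10^5 m³.
Runoff depth d = V / A = 44.85 mm.
C = d / P = 44.85 / 57 = 0.79.

C ≈ 0.79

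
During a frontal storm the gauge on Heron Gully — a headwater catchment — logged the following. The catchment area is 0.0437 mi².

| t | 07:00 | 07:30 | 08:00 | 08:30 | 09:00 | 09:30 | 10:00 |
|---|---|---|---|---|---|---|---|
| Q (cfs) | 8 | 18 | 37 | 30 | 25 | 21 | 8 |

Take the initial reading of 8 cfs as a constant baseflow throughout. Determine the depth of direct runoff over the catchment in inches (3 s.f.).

d ≈ 1.61 in

Direct runoff: 0.0, 10.0, 29.0, 22.0, 17.0, 13.0, 0.0 cfs; ΣQ_DR = 91.00 cfs.
V = ΣQ_DR · Δt = 91.00 × 1800 s = 1.638 × 10^5 ft³.
Over A = 0.0437 mi², depth = V / A = 1.61 in.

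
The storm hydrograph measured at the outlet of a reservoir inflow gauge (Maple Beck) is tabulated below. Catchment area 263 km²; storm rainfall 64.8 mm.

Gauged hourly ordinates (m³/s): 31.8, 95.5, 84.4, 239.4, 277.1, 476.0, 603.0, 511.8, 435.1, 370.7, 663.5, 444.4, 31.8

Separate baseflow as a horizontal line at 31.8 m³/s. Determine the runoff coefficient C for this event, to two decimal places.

C ≈ 0.81

ΣQ_DR = 3851 m³/s; V = ΣQ_DR·Δt = 1.386 × 10^7 m³.
Runoff depth d = V / A = 52.71 mm.
C = d / P = 52.71 / 64.8 = 0.81.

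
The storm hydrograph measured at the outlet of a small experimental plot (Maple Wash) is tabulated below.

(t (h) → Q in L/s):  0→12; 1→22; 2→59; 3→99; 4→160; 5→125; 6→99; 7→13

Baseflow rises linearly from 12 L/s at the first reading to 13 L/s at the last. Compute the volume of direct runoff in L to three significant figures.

Direct-runoff ordinates (Q − Q_b): 0.00, 9.86, 46.71, 86.57, 147.43, 112.29, 86.14, 0.00 L/s.
ΣQ_DR = 489.0 L/s.
With Δt = 1 h = 3600 s, V = ΣQ_DR · Δt = 489.0 × 3600 = 1.76 × 10^6 L.

V ≈ 1.76 × 10^6 L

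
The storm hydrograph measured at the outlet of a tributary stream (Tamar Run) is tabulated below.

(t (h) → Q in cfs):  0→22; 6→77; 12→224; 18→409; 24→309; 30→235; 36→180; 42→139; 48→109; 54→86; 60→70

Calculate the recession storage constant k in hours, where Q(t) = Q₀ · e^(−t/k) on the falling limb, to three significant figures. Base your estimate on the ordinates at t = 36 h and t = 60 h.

On the falling limb, Q drops from 180 to 70 cfs between t = 36 h and t = 60 h (Δt = 24 h).
k = −Δt / ln(Q₂/Q₁) = −24 / ln(70/180) = 25.4 h.

k ≈ 25.4 h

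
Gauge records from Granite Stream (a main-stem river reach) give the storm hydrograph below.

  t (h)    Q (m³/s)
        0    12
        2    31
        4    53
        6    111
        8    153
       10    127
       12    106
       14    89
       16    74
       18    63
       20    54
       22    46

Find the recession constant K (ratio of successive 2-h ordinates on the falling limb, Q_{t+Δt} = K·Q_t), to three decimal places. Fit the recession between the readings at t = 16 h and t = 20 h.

K ≈ 0.854

Using the recession-limb readings at t = 16 h and t = 20 h: Q falls from 74 to 54 m³/s over 2 intervals.
K = (Q₂/Q₁)^(1/2) = (54/74)^(1/2) = 0.854.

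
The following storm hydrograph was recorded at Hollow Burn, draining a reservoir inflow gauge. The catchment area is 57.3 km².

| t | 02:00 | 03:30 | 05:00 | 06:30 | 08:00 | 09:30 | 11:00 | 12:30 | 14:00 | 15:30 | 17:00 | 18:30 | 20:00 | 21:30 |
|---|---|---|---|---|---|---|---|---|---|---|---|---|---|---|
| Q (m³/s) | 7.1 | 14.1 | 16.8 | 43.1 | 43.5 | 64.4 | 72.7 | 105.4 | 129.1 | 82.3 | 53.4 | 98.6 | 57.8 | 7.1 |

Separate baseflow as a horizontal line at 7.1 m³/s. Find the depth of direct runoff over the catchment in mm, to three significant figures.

d ≈ 65.6 mm

Direct runoff: 0.0, 7.0, 9.7, 36.0, 36.4, 57.3, 65.6, 98.3, 122.0, 75.2, 46.3, 91.5, 50.7, 0.0 m³/s; ΣQ_DR = 696.0 m³/s.
V = ΣQ_DR · Δt = 696.0 × 5400 s = 3.758 × 10^6 m³.
Over A = 57.3 km², depth = V / A = 65.6 mm.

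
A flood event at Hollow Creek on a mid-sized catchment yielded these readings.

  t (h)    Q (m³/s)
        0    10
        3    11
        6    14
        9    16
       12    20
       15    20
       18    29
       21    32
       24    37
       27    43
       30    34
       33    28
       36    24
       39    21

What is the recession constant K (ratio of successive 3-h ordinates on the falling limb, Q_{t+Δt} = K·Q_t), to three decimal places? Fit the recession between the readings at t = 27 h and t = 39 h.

K ≈ 0.836

Using the recession-limb readings at t = 27 h and t = 39 h: Q falls from 43 to 21 m³/s over 4 intervals.
K = (Q₂/Q₁)^(1/4) = (21/43)^(1/4) = 0.836.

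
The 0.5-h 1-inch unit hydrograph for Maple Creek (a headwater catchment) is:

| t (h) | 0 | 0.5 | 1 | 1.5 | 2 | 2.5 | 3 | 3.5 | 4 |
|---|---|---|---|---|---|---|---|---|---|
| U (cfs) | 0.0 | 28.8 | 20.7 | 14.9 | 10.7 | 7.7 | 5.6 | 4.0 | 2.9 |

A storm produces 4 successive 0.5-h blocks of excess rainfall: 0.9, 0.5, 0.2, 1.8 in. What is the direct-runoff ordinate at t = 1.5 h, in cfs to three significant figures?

By discrete convolution, Q_j = Σ (P_i / 1 in) · U_{j−i}.
At t = 1.5 h (j=3): Q = (0.9/1)·14.9 + (0.5/1)·20.7 + (0.2/1)·28.8 + (1.8/1)·0.0 = 29.5 cfs.

Q ≈ 29.5 cfs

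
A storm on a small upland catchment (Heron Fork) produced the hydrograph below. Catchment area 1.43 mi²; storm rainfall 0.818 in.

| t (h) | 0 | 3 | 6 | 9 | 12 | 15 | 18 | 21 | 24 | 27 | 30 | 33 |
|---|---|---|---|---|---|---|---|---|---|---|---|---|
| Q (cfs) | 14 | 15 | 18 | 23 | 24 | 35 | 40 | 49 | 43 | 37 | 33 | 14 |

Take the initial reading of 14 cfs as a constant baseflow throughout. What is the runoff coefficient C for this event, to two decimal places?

ΣQ_DR = 177.0 cfs; V = ΣQ_DR·Δt = 1.912 × 10^6 ft³.
Runoff depth d = V / A = 0.5754 in.
C = d / P = 0.5754 / 0.818 = 0.70.

C ≈ 0.70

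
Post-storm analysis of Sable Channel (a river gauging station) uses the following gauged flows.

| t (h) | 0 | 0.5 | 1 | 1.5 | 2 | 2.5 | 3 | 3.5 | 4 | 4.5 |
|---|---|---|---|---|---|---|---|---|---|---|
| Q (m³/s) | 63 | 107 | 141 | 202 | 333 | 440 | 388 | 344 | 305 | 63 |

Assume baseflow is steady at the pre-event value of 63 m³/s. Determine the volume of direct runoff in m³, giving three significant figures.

Direct-runoff ordinates (Q − Q_b): 0.0, 44.0, 78.0, 139.0, 270.0, 377.0, 325.0, 281.0, 242.0, 0.0 m³/s.
ΣQ_DR = 1756 m³/s.
With Δt = 0.5 h = 1800 s, V = ΣQ_DR · Δt = 1756 × 1800 = 3.16 × 10^6 m³.

V ≈ 3.16 × 10^6 m³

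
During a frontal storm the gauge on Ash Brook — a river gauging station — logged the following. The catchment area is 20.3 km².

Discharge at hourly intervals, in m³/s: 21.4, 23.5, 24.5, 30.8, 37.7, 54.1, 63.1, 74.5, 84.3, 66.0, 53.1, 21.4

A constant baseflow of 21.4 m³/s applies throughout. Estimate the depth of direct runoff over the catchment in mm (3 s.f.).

Direct runoff: 0.0, 2.1, 3.1, 9.4, 16.3, 32.7, 41.7, 53.1, 62.9, 44.6, 31.7, 0.0 m³/s; ΣQ_DR = 297.6 m³/s.
V = ΣQ_DR · Δt = 297.6 × 3600 s = 1.071 × 10^6 m³.
Over A = 20.3 km², depth = V / A = 52.8 mm.

d ≈ 52.8 mm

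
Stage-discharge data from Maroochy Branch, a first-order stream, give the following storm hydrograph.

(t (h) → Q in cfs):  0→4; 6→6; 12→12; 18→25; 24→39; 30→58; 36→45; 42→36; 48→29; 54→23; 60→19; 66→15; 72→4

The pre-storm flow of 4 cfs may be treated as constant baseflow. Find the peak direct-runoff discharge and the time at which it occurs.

Q_p = 54.0 cfs at t = 30 h

Subtracting baseflow gives direct-runoff ordinates: 0.0, 2.0, 8.0, 21.0, 35.0, 54.0, 41.0, 32.0, 25.0, 19.0, 15.0, 11.0, 0.0 cfs.
The maximum is 54.0 cfs, occurring at the reading for t = 30 h.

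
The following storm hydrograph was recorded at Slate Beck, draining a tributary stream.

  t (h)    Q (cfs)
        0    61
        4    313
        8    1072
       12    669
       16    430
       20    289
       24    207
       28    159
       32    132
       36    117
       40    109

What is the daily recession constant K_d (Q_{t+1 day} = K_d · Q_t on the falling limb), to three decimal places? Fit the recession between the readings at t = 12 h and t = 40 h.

Between t = 12 h and t = 40 h the flow falls from 669 to 109 cfs over 7×4 h = 28 h.
Per-interval ratio K = (109/669)^(1/7) = 0.7717; K_d = K^(24/4) = 0.211.

K_d ≈ 0.211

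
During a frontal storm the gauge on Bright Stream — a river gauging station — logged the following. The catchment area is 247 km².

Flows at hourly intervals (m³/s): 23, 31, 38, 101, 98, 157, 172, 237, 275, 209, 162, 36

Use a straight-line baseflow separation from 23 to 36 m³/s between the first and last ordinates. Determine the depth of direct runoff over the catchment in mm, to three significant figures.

Direct runoff: 0.00, 6.82, 12.64, 74.45, 70.27, 128.09, 141.91, 205.73, 242.55, 175.36, 127.18, 0.00 m³/s; ΣQ_DR = 1185 m³/s.
V = ΣQ_DR · Δt = 1185 × 3600 s = 4.266 × 10^6 m³.
Over A = 247 km², depth = V / A = 17.3 mm.

d ≈ 17.3 mm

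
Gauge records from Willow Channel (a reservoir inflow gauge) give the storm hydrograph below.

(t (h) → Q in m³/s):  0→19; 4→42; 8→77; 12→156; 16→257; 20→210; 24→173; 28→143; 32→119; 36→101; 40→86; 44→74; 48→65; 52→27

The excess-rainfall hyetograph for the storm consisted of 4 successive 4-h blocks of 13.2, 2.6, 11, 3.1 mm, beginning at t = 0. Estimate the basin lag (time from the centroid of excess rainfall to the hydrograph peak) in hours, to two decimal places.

t_L ≈ 9.46 h

Centroid of excess rainfall: t_c = Σ P_i·t̄_i / ΣP_i = 6.5351 h (block centres at 2, 6, 10, 14 h).
Hydrograph peak occurs at t = 16 h, so basin lag t_L = 16 − 6.5351 = 9.46 h.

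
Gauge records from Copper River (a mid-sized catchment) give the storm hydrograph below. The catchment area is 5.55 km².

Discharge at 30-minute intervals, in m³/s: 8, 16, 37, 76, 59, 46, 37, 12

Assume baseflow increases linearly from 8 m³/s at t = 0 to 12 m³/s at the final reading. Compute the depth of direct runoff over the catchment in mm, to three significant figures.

d ≈ 68.4 mm

Direct runoff: 0.00, 7.43, 27.86, 66.29, 48.71, 35.14, 25.57, 0.00 m³/s; ΣQ_DR = 211.0 m³/s.
V = ΣQ_DR · Δt = 211.0 × 1800 s = 3.798 × 10^5 m³.
Over A = 5.55 km², depth = V / A = 68.4 mm.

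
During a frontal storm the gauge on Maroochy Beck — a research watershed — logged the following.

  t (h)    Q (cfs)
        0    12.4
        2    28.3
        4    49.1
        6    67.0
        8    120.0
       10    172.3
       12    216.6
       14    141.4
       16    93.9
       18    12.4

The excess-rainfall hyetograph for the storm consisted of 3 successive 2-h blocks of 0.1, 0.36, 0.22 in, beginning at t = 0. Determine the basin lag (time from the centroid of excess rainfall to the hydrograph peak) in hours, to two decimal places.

t_L ≈ 8.65 h

Centroid of excess rainfall: t_c = Σ P_i·t̄_i / ΣP_i = 3.3529 h (block centres at 1, 3, 5 h).
Hydrograph peak occurs at t = 12 h, so basin lag t_L = 12 − 3.3529 = 8.65 h.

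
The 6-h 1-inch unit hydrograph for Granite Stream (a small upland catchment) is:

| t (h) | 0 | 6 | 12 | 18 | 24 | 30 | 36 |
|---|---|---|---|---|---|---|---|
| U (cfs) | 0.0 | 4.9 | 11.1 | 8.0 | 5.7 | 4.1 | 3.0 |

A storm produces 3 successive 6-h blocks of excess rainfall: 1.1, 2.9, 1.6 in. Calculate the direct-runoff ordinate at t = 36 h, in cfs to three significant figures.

By discrete convolution, Q_j = Σ (P_i / 1 in) · U_{j−i}.
At t = 36 h (j=6): Q = (1.1/1)·3.0 + (2.9/1)·4.1 + (1.6/1)·5.7 = 24.3 cfs.

Q ≈ 24.3 cfs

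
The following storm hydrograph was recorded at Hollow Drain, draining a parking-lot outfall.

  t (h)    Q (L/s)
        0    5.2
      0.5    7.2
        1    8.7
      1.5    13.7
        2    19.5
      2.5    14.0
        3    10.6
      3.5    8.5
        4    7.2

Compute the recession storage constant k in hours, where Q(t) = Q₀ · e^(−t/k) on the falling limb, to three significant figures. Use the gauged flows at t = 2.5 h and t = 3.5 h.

On the falling limb, Q drops from 14.0 to 8.5 L/s between t = 2.5 h and t = 3.5 h (Δt = 1 h).
k = −Δt / ln(Q₂/Q₁) = −1 / ln(8.5/14.0) = 2.00 h.

k ≈ 2.00 h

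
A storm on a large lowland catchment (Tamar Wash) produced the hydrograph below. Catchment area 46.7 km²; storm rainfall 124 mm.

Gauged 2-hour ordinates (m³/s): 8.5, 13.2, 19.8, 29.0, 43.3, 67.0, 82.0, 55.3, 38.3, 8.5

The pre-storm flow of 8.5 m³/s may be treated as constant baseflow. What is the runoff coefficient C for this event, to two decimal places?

ΣQ_DR = 279.9 m³/s; V = ΣQ_DR·Δt = 2.015 × 10^6 m³.
Runoff depth d = V / A = 43.15 mm.
C = d / P = 43.15 / 124 = 0.35.

C ≈ 0.35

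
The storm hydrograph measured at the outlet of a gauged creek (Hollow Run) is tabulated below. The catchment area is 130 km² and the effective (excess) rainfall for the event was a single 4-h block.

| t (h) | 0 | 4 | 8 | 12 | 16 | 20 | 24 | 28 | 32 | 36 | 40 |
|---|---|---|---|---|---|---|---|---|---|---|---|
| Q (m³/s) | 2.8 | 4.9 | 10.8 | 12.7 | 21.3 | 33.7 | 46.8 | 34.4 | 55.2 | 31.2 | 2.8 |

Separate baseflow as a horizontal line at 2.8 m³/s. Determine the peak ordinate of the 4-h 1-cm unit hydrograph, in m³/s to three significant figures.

U_p ≈ 21.0 m³/s

Direct runoff: 0.0, 2.1, 8.0, 9.9, 18.5, 30.9, 44.0, 31.6, 52.4, 28.4, 0.0 m³/s; ΣQ_DR = 225.8 m³/s, peak = 52.4 m³/s.
Runoff depth d = ΣQ_DR·Δt / A = 225.8 × 14400 / (130 km²) = 25.01 mm.
The 1-cm UH is the DRH scaled by (10 mm)/d, so U_p = 52.4 × 10/25.01 = 21.0 m³/s.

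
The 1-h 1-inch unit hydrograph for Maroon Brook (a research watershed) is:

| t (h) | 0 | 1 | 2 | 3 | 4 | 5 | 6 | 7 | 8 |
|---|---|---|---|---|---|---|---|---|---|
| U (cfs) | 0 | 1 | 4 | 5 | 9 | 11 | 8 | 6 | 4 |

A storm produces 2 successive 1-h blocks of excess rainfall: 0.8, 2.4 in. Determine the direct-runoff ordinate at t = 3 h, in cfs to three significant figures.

By discrete convolution, Q_j = Σ (P_i / 1 in) · U_{j−i}.
At t = 3 h (j=3): Q = (0.8/1)·5 + (2.4/1)·4 = 13.6 cfs.

Q ≈ 13.6 cfs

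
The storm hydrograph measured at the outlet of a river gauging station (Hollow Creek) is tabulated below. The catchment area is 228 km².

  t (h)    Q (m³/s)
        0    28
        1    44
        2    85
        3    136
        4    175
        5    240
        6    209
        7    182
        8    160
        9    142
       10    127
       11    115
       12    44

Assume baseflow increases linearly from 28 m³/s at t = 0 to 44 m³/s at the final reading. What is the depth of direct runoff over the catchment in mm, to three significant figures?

d ≈ 19.2 mm

Direct runoff: 0.00, 14.67, 54.33, 104.00, 141.67, 205.33, 173.00, 144.67, 121.33, 102.00, 85.67, 72.33, 0.00 m³/s; ΣQ_DR = 1219 m³/s.
V = ΣQ_DR · Δt = 1219 × 3600 s = 4.388 × 10^6 m³.
Over A = 228 km², depth = V / A = 19.2 mm.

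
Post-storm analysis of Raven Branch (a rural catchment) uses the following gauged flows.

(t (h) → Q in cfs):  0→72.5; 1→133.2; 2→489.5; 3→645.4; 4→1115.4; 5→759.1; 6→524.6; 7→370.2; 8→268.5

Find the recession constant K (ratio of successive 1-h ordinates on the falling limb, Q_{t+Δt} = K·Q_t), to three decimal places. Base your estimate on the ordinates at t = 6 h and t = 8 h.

Using the recession-limb readings at t = 6 h and t = 8 h: Q falls from 524.6 to 268.5 cfs over 2 intervals.
K = (Q₂/Q₁)^(1/2) = (268.5/524.6)^(1/2) = 0.715.

K ≈ 0.715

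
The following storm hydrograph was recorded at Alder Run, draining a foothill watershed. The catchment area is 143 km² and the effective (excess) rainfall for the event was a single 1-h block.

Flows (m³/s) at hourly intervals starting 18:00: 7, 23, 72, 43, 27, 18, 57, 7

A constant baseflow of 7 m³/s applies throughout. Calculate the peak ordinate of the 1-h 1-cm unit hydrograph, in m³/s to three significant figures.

Direct runoff: 0.0, 16.0, 65.0, 36.0, 20.0, 11.0, 50.0, 0.0 m³/s; ΣQ_DR = 198.0 m³/s, peak = 65.0 m³/s.
Runoff depth d = ΣQ_DR·Δt / A = 198.0 × 3600 / (143 km²) = 4.985 mm.
The 1-cm UH is the DRH scaled by (10 mm)/d, so U_p = 65.0 × 10/4.985 = 130 m³/s.

U_p ≈ 130 m³/s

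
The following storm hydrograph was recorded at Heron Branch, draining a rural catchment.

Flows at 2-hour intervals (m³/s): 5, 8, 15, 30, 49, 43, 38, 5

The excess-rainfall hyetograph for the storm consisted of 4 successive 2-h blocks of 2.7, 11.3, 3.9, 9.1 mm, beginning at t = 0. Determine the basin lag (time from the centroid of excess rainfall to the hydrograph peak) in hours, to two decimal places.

t_L ≈ 3.56 h

Centroid of excess rainfall: t_c = Σ P_i·t̄_i / ΣP_i = 4.4370 h (block centres at 1, 3, 5, 7 h).
Hydrograph peak occurs at t = 8 h, so basin lag t_L = 8 − 4.4370 = 3.56 h.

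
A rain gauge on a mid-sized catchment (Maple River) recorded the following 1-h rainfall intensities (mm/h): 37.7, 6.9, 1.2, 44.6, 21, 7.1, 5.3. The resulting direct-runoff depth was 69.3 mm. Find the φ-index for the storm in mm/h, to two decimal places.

Only the 3 blocks with intensity above φ contribute runoff: 37.7, 44.6, 21 mm/h.
Σ(I−φ)·Δt = d  ⇒  (37.7+44.6+21 − 3φ)·1 = 69.3
φ = (103.3 − 69.3/1) / 3 = 11.33 mm/h.

φ ≈ 11.33 mm/h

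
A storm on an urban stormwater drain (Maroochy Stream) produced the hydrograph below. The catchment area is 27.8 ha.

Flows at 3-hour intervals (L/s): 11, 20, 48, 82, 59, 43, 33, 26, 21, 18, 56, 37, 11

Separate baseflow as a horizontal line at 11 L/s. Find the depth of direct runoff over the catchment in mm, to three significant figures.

Direct runoff: 0.0, 9.0, 37.0, 71.0, 48.0, 32.0, 22.0, 15.0, 10.0, 7.0, 45.0, 26.0, 0.0 L/s; ΣQ_DR = 322.0 L/s.
V = ΣQ_DR · Δt = 322.0 × 10800 s = 3.478 × 10^6 L.
Over A = 27.8 ha, depth = V / A = 12.5 mm.

d ≈ 12.5 mm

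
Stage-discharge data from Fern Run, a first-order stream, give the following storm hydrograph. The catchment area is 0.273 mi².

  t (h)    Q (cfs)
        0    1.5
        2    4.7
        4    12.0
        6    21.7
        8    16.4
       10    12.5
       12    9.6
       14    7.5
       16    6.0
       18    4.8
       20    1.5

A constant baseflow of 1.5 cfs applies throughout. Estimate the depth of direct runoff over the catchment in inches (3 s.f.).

Direct runoff: 0.0, 3.2, 10.5, 20.2, 14.9, 11.0, 8.1, 6.0, 4.5, 3.3, 0.0 cfs; ΣQ_DR = 81.70 cfs.
V = ΣQ_DR · Δt = 81.70 × 7200 s = 5.882 × 10^5 ft³.
Over A = 0.273 mi², depth = V / A = 0.927 in.

d ≈ 0.927 in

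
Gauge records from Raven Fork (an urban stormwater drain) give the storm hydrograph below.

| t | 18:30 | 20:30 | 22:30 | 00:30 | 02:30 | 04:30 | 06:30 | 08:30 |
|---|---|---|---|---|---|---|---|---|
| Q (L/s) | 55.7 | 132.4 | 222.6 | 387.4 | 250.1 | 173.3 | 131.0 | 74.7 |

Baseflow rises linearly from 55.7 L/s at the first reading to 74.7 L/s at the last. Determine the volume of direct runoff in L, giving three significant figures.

Direct-runoff ordinates (Q − Q_b): 0.00, 73.99, 161.47, 323.56, 183.54, 104.03, 59.01, 0.00 L/s.
ΣQ_DR = 905.6 L/s.
With Δt = 2 h = 7200 s, V = ΣQ_DR · Δt = 905.6 × 7200 = 6.52 × 10^6 L.

V ≈ 6.52 × 10^6 L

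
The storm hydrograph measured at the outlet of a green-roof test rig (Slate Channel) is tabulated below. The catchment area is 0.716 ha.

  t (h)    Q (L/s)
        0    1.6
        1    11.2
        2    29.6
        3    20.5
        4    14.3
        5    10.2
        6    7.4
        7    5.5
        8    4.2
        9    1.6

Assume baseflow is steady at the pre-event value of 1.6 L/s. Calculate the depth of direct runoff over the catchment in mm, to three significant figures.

Direct runoff: 0.0, 9.6, 28.0, 18.9, 12.7, 8.6, 5.8, 3.9, 2.6, 0.0 L/s; ΣQ_DR = 90.10 L/s.
V = ΣQ_DR · Δt = 90.10 × 3600 s = 3.244 × 10^5 L.
Over A = 0.716 ha, depth = V / A = 45.3 mm.

d ≈ 45.3 mm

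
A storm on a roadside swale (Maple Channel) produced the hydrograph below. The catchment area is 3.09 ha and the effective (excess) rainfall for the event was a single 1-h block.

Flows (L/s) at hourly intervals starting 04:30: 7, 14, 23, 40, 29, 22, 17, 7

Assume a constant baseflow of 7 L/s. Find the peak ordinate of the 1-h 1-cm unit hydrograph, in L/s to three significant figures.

U_p ≈ 27.5 L/s

Direct runoff: 0.0, 7.0, 16.0, 33.0, 22.0, 15.0, 10.0, 0.0 L/s; ΣQ_DR = 103.0 L/s, peak = 33.0 L/s.
Runoff depth d = ΣQ_DR·Δt / A = 103.0 × 3600 / (3.09 ha) = 12.00 mm.
The 1-cm UH is the DRH scaled by (10 mm)/d, so U_p = 33.0 × 10/12.00 = 27.5 L/s.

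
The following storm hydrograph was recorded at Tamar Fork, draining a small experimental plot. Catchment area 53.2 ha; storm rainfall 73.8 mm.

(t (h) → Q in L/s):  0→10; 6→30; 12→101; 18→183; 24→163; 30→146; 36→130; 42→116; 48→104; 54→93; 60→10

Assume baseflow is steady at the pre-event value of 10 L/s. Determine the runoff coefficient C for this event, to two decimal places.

ΣQ_DR = 976.0 L/s; V = ΣQ_DR·Δt = 2.108 × 10^7 L.
Runoff depth d = V / A = 39.63 mm.
C = d / P = 39.63 / 73.8 = 0.54.

C ≈ 0.54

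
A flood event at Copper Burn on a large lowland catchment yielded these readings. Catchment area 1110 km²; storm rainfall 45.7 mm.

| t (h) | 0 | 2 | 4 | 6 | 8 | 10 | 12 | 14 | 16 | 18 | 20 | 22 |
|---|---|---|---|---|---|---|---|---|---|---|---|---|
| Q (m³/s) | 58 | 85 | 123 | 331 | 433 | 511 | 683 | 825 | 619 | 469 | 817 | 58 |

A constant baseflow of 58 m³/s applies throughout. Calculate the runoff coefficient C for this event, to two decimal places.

C ≈ 0.61

ΣQ_DR = 4316 m³/s; V = ΣQ_DR·Δt = 3.108 × 10^7 m³.
Runoff depth d = V / A = 28.00 mm.
C = d / P = 28.00 / 45.7 = 0.61.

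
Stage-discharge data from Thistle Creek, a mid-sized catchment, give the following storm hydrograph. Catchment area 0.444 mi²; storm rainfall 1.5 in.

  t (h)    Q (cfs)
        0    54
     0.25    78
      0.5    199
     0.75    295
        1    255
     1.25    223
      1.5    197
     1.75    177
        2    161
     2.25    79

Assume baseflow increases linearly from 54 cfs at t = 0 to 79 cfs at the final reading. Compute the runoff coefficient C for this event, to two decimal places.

ΣQ_DR = 1053 cfs; V = ΣQ_DR·Δt = 9.477 × 10^5 ft³.
Runoff depth d = V / A = 0.9188 in.
C = d / P = 0.9188 / 1.5 = 0.61.

C ≈ 0.61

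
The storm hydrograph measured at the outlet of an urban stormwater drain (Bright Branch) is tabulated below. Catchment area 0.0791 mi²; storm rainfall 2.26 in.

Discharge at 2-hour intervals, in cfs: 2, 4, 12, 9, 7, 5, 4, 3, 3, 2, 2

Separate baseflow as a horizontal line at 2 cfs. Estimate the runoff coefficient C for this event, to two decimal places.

ΣQ_DR = 31.00 cfs; V = ΣQ_DR·Δt = 2.232 × 10^5 ft³.
Runoff depth d = V / A = 1.215 in.
C = d / P = 1.215 / 2.26 = 0.54.

C ≈ 0.54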